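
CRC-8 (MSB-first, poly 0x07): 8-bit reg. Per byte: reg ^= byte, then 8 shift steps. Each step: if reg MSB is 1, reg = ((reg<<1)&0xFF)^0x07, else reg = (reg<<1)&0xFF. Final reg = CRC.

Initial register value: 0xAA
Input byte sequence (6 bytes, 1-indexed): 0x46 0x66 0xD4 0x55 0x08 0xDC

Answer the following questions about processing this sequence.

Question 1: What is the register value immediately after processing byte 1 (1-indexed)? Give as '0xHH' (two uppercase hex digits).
After byte 1 (0x46): reg=0x8A

Answer: 0x8A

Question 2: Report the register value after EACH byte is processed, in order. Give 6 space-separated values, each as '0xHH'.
0x8A 0x8A 0x9D 0x76 0x7D 0x6E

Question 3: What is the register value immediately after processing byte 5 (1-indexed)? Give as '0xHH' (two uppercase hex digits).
Answer: 0x7D

Derivation:
After byte 1 (0x46): reg=0x8A
After byte 2 (0x66): reg=0x8A
After byte 3 (0xD4): reg=0x9D
After byte 4 (0x55): reg=0x76
After byte 5 (0x08): reg=0x7D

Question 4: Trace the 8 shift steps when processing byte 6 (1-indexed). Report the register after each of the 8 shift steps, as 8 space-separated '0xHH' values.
Answer: 0x45 0x8A 0x13 0x26 0x4C 0x98 0x37 0x6E

Derivation:
After byte 1 (0x46): reg=0x8A
After byte 2 (0x66): reg=0x8A
After byte 3 (0xD4): reg=0x9D
After byte 4 (0x55): reg=0x76
After byte 5 (0x08): reg=0x7D
Register before byte 6: 0x7D
After XOR with byte 0xDC: 0xA1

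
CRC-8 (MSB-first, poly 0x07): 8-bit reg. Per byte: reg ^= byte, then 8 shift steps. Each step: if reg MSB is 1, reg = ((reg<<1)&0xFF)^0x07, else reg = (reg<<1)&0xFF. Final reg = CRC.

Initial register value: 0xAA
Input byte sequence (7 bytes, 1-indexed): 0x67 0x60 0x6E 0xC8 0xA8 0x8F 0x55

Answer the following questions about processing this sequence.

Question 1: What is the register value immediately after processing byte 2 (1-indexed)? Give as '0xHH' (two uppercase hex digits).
Answer: 0x23

Derivation:
After byte 1 (0x67): reg=0x6D
After byte 2 (0x60): reg=0x23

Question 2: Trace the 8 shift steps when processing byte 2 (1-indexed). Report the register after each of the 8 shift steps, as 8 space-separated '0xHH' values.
After byte 1 (0x67): reg=0x6D
Register before byte 2: 0x6D
After XOR with byte 0x60: 0x0D

Answer: 0x1A 0x34 0x68 0xD0 0xA7 0x49 0x92 0x23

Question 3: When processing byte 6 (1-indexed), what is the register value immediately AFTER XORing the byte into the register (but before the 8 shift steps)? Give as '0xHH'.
Register before byte 6: 0x03
Byte 6: 0x8F
0x03 XOR 0x8F = 0x8C

Answer: 0x8C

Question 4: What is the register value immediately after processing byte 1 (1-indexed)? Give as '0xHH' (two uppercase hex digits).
After byte 1 (0x67): reg=0x6D

Answer: 0x6D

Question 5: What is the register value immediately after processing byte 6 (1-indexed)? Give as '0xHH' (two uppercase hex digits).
After byte 1 (0x67): reg=0x6D
After byte 2 (0x60): reg=0x23
After byte 3 (0x6E): reg=0xE4
After byte 4 (0xC8): reg=0xC4
After byte 5 (0xA8): reg=0x03
After byte 6 (0x8F): reg=0xAD

Answer: 0xAD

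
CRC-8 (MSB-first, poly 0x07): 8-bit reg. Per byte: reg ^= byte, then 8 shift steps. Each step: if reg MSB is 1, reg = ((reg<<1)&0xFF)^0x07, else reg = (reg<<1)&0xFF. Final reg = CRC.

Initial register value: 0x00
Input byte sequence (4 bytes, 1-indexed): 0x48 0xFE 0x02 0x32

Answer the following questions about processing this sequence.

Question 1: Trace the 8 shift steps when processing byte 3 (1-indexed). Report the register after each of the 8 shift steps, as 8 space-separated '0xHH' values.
After byte 1 (0x48): reg=0xFF
After byte 2 (0xFE): reg=0x07
Register before byte 3: 0x07
After XOR with byte 0x02: 0x05

Answer: 0x0A 0x14 0x28 0x50 0xA0 0x47 0x8E 0x1B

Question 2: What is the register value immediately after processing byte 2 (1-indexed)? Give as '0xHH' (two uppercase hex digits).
Answer: 0x07

Derivation:
After byte 1 (0x48): reg=0xFF
After byte 2 (0xFE): reg=0x07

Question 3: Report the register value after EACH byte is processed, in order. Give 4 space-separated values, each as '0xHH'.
0xFF 0x07 0x1B 0xDF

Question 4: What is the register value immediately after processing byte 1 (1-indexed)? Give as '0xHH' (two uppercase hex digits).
After byte 1 (0x48): reg=0xFF

Answer: 0xFF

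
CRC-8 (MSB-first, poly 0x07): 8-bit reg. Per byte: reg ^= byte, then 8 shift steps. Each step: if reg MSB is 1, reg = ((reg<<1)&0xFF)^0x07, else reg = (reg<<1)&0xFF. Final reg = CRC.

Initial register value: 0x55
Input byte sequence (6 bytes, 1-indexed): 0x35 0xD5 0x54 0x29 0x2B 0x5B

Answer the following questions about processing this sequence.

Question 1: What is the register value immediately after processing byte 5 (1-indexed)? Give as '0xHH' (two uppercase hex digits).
Answer: 0x62

Derivation:
After byte 1 (0x35): reg=0x27
After byte 2 (0xD5): reg=0xD0
After byte 3 (0x54): reg=0x95
After byte 4 (0x29): reg=0x3D
After byte 5 (0x2B): reg=0x62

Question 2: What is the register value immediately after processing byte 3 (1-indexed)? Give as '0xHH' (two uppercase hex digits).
Answer: 0x95

Derivation:
After byte 1 (0x35): reg=0x27
After byte 2 (0xD5): reg=0xD0
After byte 3 (0x54): reg=0x95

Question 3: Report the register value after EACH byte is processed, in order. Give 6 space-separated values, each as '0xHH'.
0x27 0xD0 0x95 0x3D 0x62 0xAF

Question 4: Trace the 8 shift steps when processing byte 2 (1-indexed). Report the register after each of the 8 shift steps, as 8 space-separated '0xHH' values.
Answer: 0xE3 0xC1 0x85 0x0D 0x1A 0x34 0x68 0xD0

Derivation:
After byte 1 (0x35): reg=0x27
Register before byte 2: 0x27
After XOR with byte 0xD5: 0xF2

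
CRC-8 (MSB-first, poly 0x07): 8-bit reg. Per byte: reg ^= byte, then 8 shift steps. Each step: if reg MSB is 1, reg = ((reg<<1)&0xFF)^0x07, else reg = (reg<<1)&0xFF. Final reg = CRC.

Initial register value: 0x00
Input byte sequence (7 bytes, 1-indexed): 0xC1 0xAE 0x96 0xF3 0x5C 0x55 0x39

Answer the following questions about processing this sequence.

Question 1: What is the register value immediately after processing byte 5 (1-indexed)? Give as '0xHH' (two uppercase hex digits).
Answer: 0x6A

Derivation:
After byte 1 (0xC1): reg=0x49
After byte 2 (0xAE): reg=0xBB
After byte 3 (0x96): reg=0xC3
After byte 4 (0xF3): reg=0x90
After byte 5 (0x5C): reg=0x6A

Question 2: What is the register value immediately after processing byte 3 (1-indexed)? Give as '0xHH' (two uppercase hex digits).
Answer: 0xC3

Derivation:
After byte 1 (0xC1): reg=0x49
After byte 2 (0xAE): reg=0xBB
After byte 3 (0x96): reg=0xC3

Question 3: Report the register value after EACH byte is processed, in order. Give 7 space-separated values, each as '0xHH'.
0x49 0xBB 0xC3 0x90 0x6A 0xBD 0x95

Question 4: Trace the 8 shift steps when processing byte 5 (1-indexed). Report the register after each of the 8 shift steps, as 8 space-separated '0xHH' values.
Answer: 0x9F 0x39 0x72 0xE4 0xCF 0x99 0x35 0x6A

Derivation:
After byte 1 (0xC1): reg=0x49
After byte 2 (0xAE): reg=0xBB
After byte 3 (0x96): reg=0xC3
After byte 4 (0xF3): reg=0x90
Register before byte 5: 0x90
After XOR with byte 0x5C: 0xCC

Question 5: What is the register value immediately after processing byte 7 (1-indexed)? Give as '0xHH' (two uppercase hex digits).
Answer: 0x95

Derivation:
After byte 1 (0xC1): reg=0x49
After byte 2 (0xAE): reg=0xBB
After byte 3 (0x96): reg=0xC3
After byte 4 (0xF3): reg=0x90
After byte 5 (0x5C): reg=0x6A
After byte 6 (0x55): reg=0xBD
After byte 7 (0x39): reg=0x95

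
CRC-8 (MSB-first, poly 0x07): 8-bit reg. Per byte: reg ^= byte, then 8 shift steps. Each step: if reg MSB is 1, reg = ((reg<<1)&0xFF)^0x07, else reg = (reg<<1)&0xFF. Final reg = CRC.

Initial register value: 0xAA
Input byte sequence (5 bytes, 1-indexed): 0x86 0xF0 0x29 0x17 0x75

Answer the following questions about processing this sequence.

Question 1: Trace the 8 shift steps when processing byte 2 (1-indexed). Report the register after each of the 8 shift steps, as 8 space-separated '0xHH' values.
Answer: 0x68 0xD0 0xA7 0x49 0x92 0x23 0x46 0x8C

Derivation:
After byte 1 (0x86): reg=0xC4
Register before byte 2: 0xC4
After XOR with byte 0xF0: 0x34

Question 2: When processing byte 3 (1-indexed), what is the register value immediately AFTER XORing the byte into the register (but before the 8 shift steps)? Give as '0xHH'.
Register before byte 3: 0x8C
Byte 3: 0x29
0x8C XOR 0x29 = 0xA5

Answer: 0xA5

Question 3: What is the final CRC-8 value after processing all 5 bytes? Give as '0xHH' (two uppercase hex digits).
After byte 1 (0x86): reg=0xC4
After byte 2 (0xF0): reg=0x8C
After byte 3 (0x29): reg=0x72
After byte 4 (0x17): reg=0x3C
After byte 5 (0x75): reg=0xF8

Answer: 0xF8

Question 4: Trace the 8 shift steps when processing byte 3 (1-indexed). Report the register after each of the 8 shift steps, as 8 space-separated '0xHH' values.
Answer: 0x4D 0x9A 0x33 0x66 0xCC 0x9F 0x39 0x72

Derivation:
After byte 1 (0x86): reg=0xC4
After byte 2 (0xF0): reg=0x8C
Register before byte 3: 0x8C
After XOR with byte 0x29: 0xA5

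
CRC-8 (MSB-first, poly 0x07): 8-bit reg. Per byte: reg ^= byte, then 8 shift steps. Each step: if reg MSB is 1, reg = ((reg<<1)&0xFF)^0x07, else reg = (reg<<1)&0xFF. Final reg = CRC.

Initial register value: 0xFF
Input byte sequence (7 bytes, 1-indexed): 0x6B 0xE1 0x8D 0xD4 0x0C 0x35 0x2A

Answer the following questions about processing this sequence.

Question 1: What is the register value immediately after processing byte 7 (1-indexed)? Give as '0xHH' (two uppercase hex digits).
After byte 1 (0x6B): reg=0xE5
After byte 2 (0xE1): reg=0x1C
After byte 3 (0x8D): reg=0xFE
After byte 4 (0xD4): reg=0xD6
After byte 5 (0x0C): reg=0x08
After byte 6 (0x35): reg=0xB3
After byte 7 (0x2A): reg=0xC6

Answer: 0xC6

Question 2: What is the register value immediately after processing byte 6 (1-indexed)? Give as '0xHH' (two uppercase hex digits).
After byte 1 (0x6B): reg=0xE5
After byte 2 (0xE1): reg=0x1C
After byte 3 (0x8D): reg=0xFE
After byte 4 (0xD4): reg=0xD6
After byte 5 (0x0C): reg=0x08
After byte 6 (0x35): reg=0xB3

Answer: 0xB3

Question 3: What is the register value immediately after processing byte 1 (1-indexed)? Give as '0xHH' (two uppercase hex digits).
After byte 1 (0x6B): reg=0xE5

Answer: 0xE5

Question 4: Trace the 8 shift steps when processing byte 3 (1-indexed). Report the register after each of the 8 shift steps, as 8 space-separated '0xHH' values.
Answer: 0x25 0x4A 0x94 0x2F 0x5E 0xBC 0x7F 0xFE

Derivation:
After byte 1 (0x6B): reg=0xE5
After byte 2 (0xE1): reg=0x1C
Register before byte 3: 0x1C
After XOR with byte 0x8D: 0x91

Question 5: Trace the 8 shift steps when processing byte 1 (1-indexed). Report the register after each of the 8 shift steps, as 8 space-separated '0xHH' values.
Register before byte 1: 0xFF
After XOR with byte 0x6B: 0x94

Answer: 0x2F 0x5E 0xBC 0x7F 0xFE 0xFB 0xF1 0xE5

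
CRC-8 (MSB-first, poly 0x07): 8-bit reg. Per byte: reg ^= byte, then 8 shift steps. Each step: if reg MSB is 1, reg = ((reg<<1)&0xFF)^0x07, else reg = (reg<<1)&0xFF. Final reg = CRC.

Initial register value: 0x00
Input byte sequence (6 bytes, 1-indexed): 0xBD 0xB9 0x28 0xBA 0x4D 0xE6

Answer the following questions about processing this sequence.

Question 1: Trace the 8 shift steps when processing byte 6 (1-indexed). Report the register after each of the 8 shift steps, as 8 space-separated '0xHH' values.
After byte 1 (0xBD): reg=0x3A
After byte 2 (0xB9): reg=0x80
After byte 3 (0x28): reg=0x51
After byte 4 (0xBA): reg=0x9F
After byte 5 (0x4D): reg=0x30
Register before byte 6: 0x30
After XOR with byte 0xE6: 0xD6

Answer: 0xAB 0x51 0xA2 0x43 0x86 0x0B 0x16 0x2C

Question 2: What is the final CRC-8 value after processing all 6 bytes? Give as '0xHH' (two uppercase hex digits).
After byte 1 (0xBD): reg=0x3A
After byte 2 (0xB9): reg=0x80
After byte 3 (0x28): reg=0x51
After byte 4 (0xBA): reg=0x9F
After byte 5 (0x4D): reg=0x30
After byte 6 (0xE6): reg=0x2C

Answer: 0x2C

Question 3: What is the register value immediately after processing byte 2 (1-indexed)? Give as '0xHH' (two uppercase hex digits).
Answer: 0x80

Derivation:
After byte 1 (0xBD): reg=0x3A
After byte 2 (0xB9): reg=0x80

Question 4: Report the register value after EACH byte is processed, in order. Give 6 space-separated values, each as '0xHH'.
0x3A 0x80 0x51 0x9F 0x30 0x2C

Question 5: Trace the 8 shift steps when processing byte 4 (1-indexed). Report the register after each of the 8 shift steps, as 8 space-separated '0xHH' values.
After byte 1 (0xBD): reg=0x3A
After byte 2 (0xB9): reg=0x80
After byte 3 (0x28): reg=0x51
Register before byte 4: 0x51
After XOR with byte 0xBA: 0xEB

Answer: 0xD1 0xA5 0x4D 0x9A 0x33 0x66 0xCC 0x9F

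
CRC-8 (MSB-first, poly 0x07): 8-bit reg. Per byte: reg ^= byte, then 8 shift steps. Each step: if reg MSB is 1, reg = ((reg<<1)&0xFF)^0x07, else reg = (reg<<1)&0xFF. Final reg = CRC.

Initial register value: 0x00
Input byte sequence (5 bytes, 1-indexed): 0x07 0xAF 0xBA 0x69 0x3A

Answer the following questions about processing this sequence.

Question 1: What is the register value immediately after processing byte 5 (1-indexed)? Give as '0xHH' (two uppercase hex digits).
Answer: 0x87

Derivation:
After byte 1 (0x07): reg=0x15
After byte 2 (0xAF): reg=0x2F
After byte 3 (0xBA): reg=0xE2
After byte 4 (0x69): reg=0xB8
After byte 5 (0x3A): reg=0x87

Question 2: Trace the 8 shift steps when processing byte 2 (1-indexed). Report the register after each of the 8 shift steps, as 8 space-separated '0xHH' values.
After byte 1 (0x07): reg=0x15
Register before byte 2: 0x15
After XOR with byte 0xAF: 0xBA

Answer: 0x73 0xE6 0xCB 0x91 0x25 0x4A 0x94 0x2F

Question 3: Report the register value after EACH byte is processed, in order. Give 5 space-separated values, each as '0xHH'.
0x15 0x2F 0xE2 0xB8 0x87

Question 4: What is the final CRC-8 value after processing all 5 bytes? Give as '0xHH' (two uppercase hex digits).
After byte 1 (0x07): reg=0x15
After byte 2 (0xAF): reg=0x2F
After byte 3 (0xBA): reg=0xE2
After byte 4 (0x69): reg=0xB8
After byte 5 (0x3A): reg=0x87

Answer: 0x87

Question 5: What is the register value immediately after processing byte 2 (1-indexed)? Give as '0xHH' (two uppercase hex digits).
After byte 1 (0x07): reg=0x15
After byte 2 (0xAF): reg=0x2F

Answer: 0x2F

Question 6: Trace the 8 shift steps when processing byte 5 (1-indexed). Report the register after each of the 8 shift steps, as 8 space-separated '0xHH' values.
After byte 1 (0x07): reg=0x15
After byte 2 (0xAF): reg=0x2F
After byte 3 (0xBA): reg=0xE2
After byte 4 (0x69): reg=0xB8
Register before byte 5: 0xB8
After XOR with byte 0x3A: 0x82

Answer: 0x03 0x06 0x0C 0x18 0x30 0x60 0xC0 0x87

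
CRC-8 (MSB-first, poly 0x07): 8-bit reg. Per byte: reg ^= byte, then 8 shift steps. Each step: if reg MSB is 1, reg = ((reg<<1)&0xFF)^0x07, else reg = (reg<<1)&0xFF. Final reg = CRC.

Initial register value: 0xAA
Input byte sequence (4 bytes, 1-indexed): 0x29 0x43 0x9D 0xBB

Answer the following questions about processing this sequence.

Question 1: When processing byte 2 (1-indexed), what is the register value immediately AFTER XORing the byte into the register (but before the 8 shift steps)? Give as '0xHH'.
Register before byte 2: 0x80
Byte 2: 0x43
0x80 XOR 0x43 = 0xC3

Answer: 0xC3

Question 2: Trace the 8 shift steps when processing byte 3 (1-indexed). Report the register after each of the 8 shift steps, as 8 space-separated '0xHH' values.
Answer: 0xB3 0x61 0xC2 0x83 0x01 0x02 0x04 0x08

Derivation:
After byte 1 (0x29): reg=0x80
After byte 2 (0x43): reg=0x47
Register before byte 3: 0x47
After XOR with byte 0x9D: 0xDA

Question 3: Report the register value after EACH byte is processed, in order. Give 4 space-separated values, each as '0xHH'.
0x80 0x47 0x08 0x10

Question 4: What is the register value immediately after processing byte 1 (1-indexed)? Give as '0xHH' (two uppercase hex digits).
Answer: 0x80

Derivation:
After byte 1 (0x29): reg=0x80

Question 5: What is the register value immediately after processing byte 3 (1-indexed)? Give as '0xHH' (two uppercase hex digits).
After byte 1 (0x29): reg=0x80
After byte 2 (0x43): reg=0x47
After byte 3 (0x9D): reg=0x08

Answer: 0x08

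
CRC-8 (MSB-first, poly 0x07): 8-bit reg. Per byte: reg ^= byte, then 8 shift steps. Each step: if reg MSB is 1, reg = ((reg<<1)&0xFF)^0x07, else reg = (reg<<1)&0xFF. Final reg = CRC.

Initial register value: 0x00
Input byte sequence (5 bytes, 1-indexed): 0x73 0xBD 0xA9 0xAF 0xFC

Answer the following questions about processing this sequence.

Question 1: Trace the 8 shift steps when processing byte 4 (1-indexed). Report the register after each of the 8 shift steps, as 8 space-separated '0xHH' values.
Answer: 0x0D 0x1A 0x34 0x68 0xD0 0xA7 0x49 0x92

Derivation:
After byte 1 (0x73): reg=0x5E
After byte 2 (0xBD): reg=0xA7
After byte 3 (0xA9): reg=0x2A
Register before byte 4: 0x2A
After XOR with byte 0xAF: 0x85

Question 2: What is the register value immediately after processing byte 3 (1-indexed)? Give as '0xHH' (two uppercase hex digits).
After byte 1 (0x73): reg=0x5E
After byte 2 (0xBD): reg=0xA7
After byte 3 (0xA9): reg=0x2A

Answer: 0x2A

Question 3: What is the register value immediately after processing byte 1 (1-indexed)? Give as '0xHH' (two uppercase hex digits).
Answer: 0x5E

Derivation:
After byte 1 (0x73): reg=0x5E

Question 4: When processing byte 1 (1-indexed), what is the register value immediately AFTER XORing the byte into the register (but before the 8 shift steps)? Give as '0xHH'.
Answer: 0x73

Derivation:
Register before byte 1: 0x00
Byte 1: 0x73
0x00 XOR 0x73 = 0x73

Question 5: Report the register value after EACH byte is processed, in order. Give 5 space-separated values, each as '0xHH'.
0x5E 0xA7 0x2A 0x92 0x0D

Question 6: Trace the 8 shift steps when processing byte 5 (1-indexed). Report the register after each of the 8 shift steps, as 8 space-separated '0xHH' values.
After byte 1 (0x73): reg=0x5E
After byte 2 (0xBD): reg=0xA7
After byte 3 (0xA9): reg=0x2A
After byte 4 (0xAF): reg=0x92
Register before byte 5: 0x92
After XOR with byte 0xFC: 0x6E

Answer: 0xDC 0xBF 0x79 0xF2 0xE3 0xC1 0x85 0x0D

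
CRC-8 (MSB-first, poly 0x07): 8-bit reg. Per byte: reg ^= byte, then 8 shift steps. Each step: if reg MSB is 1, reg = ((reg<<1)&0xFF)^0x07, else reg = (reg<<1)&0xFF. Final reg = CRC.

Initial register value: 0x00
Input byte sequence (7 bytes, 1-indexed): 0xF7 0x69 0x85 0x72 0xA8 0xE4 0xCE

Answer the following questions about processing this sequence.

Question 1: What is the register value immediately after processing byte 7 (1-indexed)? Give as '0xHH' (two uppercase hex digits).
After byte 1 (0xF7): reg=0xCB
After byte 2 (0x69): reg=0x67
After byte 3 (0x85): reg=0xA0
After byte 4 (0x72): reg=0x30
After byte 5 (0xA8): reg=0xC1
After byte 6 (0xE4): reg=0xFB
After byte 7 (0xCE): reg=0x8B

Answer: 0x8B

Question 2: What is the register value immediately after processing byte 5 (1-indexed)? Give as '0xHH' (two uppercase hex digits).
Answer: 0xC1

Derivation:
After byte 1 (0xF7): reg=0xCB
After byte 2 (0x69): reg=0x67
After byte 3 (0x85): reg=0xA0
After byte 4 (0x72): reg=0x30
After byte 5 (0xA8): reg=0xC1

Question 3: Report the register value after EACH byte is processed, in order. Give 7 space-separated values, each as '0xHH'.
0xCB 0x67 0xA0 0x30 0xC1 0xFB 0x8B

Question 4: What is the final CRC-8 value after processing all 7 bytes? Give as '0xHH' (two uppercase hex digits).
Answer: 0x8B

Derivation:
After byte 1 (0xF7): reg=0xCB
After byte 2 (0x69): reg=0x67
After byte 3 (0x85): reg=0xA0
After byte 4 (0x72): reg=0x30
After byte 5 (0xA8): reg=0xC1
After byte 6 (0xE4): reg=0xFB
After byte 7 (0xCE): reg=0x8B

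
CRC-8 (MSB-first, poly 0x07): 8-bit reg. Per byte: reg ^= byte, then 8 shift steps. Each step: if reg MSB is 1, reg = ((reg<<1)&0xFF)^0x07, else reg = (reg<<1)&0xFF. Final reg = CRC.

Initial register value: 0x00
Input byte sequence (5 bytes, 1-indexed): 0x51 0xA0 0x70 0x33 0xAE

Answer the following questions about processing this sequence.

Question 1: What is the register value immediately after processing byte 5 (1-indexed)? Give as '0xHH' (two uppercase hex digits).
Answer: 0x85

Derivation:
After byte 1 (0x51): reg=0xB0
After byte 2 (0xA0): reg=0x70
After byte 3 (0x70): reg=0x00
After byte 4 (0x33): reg=0x99
After byte 5 (0xAE): reg=0x85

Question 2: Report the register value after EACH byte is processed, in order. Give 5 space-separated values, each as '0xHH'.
0xB0 0x70 0x00 0x99 0x85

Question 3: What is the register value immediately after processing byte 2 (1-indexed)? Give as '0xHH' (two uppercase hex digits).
After byte 1 (0x51): reg=0xB0
After byte 2 (0xA0): reg=0x70

Answer: 0x70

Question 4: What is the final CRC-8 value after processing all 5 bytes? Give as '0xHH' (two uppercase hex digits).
After byte 1 (0x51): reg=0xB0
After byte 2 (0xA0): reg=0x70
After byte 3 (0x70): reg=0x00
After byte 4 (0x33): reg=0x99
After byte 5 (0xAE): reg=0x85

Answer: 0x85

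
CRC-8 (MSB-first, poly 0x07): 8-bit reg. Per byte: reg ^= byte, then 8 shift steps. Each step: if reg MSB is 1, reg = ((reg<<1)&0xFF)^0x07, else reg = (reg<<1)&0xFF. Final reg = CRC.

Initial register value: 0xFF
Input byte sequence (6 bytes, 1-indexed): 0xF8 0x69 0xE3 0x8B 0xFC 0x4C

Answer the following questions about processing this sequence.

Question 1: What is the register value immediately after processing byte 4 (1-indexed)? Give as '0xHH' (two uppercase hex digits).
Answer: 0x59

Derivation:
After byte 1 (0xF8): reg=0x15
After byte 2 (0x69): reg=0x73
After byte 3 (0xE3): reg=0xF9
After byte 4 (0x8B): reg=0x59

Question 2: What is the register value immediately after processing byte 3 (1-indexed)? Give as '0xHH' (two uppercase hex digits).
Answer: 0xF9

Derivation:
After byte 1 (0xF8): reg=0x15
After byte 2 (0x69): reg=0x73
After byte 3 (0xE3): reg=0xF9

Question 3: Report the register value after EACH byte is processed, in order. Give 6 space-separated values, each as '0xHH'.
0x15 0x73 0xF9 0x59 0x72 0xBA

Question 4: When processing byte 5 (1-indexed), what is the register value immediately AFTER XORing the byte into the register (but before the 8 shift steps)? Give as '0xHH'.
Answer: 0xA5

Derivation:
Register before byte 5: 0x59
Byte 5: 0xFC
0x59 XOR 0xFC = 0xA5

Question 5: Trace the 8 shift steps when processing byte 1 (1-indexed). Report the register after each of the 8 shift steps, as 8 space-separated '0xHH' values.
Register before byte 1: 0xFF
After XOR with byte 0xF8: 0x07

Answer: 0x0E 0x1C 0x38 0x70 0xE0 0xC7 0x89 0x15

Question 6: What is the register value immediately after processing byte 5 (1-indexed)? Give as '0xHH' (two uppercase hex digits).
After byte 1 (0xF8): reg=0x15
After byte 2 (0x69): reg=0x73
After byte 3 (0xE3): reg=0xF9
After byte 4 (0x8B): reg=0x59
After byte 5 (0xFC): reg=0x72

Answer: 0x72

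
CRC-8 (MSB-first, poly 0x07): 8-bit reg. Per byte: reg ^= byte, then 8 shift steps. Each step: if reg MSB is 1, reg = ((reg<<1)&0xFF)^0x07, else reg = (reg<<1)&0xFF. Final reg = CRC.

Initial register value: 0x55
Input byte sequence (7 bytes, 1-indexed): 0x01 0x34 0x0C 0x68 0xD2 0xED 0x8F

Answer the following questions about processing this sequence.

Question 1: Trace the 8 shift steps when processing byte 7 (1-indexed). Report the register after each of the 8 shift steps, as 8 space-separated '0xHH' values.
Answer: 0xF6 0xEB 0xD1 0xA5 0x4D 0x9A 0x33 0x66

Derivation:
After byte 1 (0x01): reg=0xAB
After byte 2 (0x34): reg=0xD4
After byte 3 (0x0C): reg=0x06
After byte 4 (0x68): reg=0x0D
After byte 5 (0xD2): reg=0x13
After byte 6 (0xED): reg=0xF4
Register before byte 7: 0xF4
After XOR with byte 0x8F: 0x7B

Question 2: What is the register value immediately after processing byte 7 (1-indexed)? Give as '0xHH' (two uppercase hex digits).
After byte 1 (0x01): reg=0xAB
After byte 2 (0x34): reg=0xD4
After byte 3 (0x0C): reg=0x06
After byte 4 (0x68): reg=0x0D
After byte 5 (0xD2): reg=0x13
After byte 6 (0xED): reg=0xF4
After byte 7 (0x8F): reg=0x66

Answer: 0x66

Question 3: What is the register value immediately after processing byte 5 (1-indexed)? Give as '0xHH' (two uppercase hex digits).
Answer: 0x13

Derivation:
After byte 1 (0x01): reg=0xAB
After byte 2 (0x34): reg=0xD4
After byte 3 (0x0C): reg=0x06
After byte 4 (0x68): reg=0x0D
After byte 5 (0xD2): reg=0x13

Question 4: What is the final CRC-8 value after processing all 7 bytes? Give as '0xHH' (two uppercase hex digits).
After byte 1 (0x01): reg=0xAB
After byte 2 (0x34): reg=0xD4
After byte 3 (0x0C): reg=0x06
After byte 4 (0x68): reg=0x0D
After byte 5 (0xD2): reg=0x13
After byte 6 (0xED): reg=0xF4
After byte 7 (0x8F): reg=0x66

Answer: 0x66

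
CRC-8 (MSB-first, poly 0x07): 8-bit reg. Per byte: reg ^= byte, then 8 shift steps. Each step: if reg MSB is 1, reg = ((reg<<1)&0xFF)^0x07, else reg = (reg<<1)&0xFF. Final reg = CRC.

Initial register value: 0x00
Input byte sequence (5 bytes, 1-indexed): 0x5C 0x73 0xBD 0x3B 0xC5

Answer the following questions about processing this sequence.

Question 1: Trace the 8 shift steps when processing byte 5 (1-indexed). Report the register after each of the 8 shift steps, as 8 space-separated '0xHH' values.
After byte 1 (0x5C): reg=0x93
After byte 2 (0x73): reg=0xAE
After byte 3 (0xBD): reg=0x79
After byte 4 (0x3B): reg=0xC9
Register before byte 5: 0xC9
After XOR with byte 0xC5: 0x0C

Answer: 0x18 0x30 0x60 0xC0 0x87 0x09 0x12 0x24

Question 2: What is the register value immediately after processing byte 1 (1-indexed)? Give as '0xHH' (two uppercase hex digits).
After byte 1 (0x5C): reg=0x93

Answer: 0x93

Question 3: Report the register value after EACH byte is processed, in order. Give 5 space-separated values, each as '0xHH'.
0x93 0xAE 0x79 0xC9 0x24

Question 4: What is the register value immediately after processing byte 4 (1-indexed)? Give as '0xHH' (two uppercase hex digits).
After byte 1 (0x5C): reg=0x93
After byte 2 (0x73): reg=0xAE
After byte 3 (0xBD): reg=0x79
After byte 4 (0x3B): reg=0xC9

Answer: 0xC9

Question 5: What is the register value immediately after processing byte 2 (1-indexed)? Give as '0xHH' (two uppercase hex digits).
After byte 1 (0x5C): reg=0x93
After byte 2 (0x73): reg=0xAE

Answer: 0xAE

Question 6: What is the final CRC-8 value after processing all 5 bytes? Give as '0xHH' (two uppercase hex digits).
After byte 1 (0x5C): reg=0x93
After byte 2 (0x73): reg=0xAE
After byte 3 (0xBD): reg=0x79
After byte 4 (0x3B): reg=0xC9
After byte 5 (0xC5): reg=0x24

Answer: 0x24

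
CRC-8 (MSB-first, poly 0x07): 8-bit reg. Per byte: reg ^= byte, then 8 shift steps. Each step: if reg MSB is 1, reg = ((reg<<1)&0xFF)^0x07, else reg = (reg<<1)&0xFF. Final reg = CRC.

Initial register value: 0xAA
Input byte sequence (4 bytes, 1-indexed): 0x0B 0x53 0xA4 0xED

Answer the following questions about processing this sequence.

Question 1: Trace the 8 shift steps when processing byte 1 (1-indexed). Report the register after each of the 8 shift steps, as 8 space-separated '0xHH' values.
Answer: 0x45 0x8A 0x13 0x26 0x4C 0x98 0x37 0x6E

Derivation:
Register before byte 1: 0xAA
After XOR with byte 0x0B: 0xA1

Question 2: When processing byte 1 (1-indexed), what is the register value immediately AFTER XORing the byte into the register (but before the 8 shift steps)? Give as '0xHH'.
Answer: 0xA1

Derivation:
Register before byte 1: 0xAA
Byte 1: 0x0B
0xAA XOR 0x0B = 0xA1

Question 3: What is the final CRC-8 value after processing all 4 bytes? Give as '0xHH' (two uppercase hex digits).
Answer: 0xB1

Derivation:
After byte 1 (0x0B): reg=0x6E
After byte 2 (0x53): reg=0xB3
After byte 3 (0xA4): reg=0x65
After byte 4 (0xED): reg=0xB1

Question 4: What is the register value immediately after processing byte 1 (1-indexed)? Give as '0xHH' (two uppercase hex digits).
Answer: 0x6E

Derivation:
After byte 1 (0x0B): reg=0x6E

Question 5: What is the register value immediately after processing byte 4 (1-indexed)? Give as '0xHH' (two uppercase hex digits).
After byte 1 (0x0B): reg=0x6E
After byte 2 (0x53): reg=0xB3
After byte 3 (0xA4): reg=0x65
After byte 4 (0xED): reg=0xB1

Answer: 0xB1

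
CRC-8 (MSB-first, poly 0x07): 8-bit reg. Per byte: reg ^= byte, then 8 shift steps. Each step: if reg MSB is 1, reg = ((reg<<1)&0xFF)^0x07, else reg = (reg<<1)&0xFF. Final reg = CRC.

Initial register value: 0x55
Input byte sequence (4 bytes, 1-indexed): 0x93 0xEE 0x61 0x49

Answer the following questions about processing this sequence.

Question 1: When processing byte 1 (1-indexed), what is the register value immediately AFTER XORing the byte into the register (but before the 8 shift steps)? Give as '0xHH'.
Answer: 0xC6

Derivation:
Register before byte 1: 0x55
Byte 1: 0x93
0x55 XOR 0x93 = 0xC6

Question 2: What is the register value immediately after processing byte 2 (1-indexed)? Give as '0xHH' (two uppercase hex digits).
Answer: 0x17

Derivation:
After byte 1 (0x93): reg=0x5C
After byte 2 (0xEE): reg=0x17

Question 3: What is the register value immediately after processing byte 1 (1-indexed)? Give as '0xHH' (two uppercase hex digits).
After byte 1 (0x93): reg=0x5C

Answer: 0x5C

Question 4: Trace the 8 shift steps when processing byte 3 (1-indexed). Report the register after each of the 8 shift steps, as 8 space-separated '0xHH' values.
After byte 1 (0x93): reg=0x5C
After byte 2 (0xEE): reg=0x17
Register before byte 3: 0x17
After XOR with byte 0x61: 0x76

Answer: 0xEC 0xDF 0xB9 0x75 0xEA 0xD3 0xA1 0x45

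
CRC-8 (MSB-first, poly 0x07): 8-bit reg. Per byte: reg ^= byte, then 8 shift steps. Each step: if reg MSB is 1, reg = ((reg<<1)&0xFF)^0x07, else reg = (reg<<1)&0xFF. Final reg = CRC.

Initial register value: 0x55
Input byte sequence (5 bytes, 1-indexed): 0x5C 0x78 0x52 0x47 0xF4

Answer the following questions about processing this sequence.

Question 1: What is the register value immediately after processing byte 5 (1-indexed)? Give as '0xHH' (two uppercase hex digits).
Answer: 0xF9

Derivation:
After byte 1 (0x5C): reg=0x3F
After byte 2 (0x78): reg=0xD2
After byte 3 (0x52): reg=0x89
After byte 4 (0x47): reg=0x64
After byte 5 (0xF4): reg=0xF9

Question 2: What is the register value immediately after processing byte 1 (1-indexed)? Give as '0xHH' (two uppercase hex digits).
After byte 1 (0x5C): reg=0x3F

Answer: 0x3F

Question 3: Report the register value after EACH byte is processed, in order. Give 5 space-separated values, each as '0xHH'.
0x3F 0xD2 0x89 0x64 0xF9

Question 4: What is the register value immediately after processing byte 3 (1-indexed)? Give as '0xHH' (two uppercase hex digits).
Answer: 0x89

Derivation:
After byte 1 (0x5C): reg=0x3F
After byte 2 (0x78): reg=0xD2
After byte 3 (0x52): reg=0x89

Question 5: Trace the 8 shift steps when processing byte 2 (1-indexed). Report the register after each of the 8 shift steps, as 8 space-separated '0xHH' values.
Answer: 0x8E 0x1B 0x36 0x6C 0xD8 0xB7 0x69 0xD2

Derivation:
After byte 1 (0x5C): reg=0x3F
Register before byte 2: 0x3F
After XOR with byte 0x78: 0x47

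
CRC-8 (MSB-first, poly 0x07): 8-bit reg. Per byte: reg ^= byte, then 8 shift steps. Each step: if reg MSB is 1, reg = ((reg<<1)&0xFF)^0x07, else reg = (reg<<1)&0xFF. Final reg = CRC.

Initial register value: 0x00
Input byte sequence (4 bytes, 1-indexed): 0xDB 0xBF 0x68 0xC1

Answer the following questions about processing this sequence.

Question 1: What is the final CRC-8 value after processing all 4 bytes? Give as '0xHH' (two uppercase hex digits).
Answer: 0xFE

Derivation:
After byte 1 (0xDB): reg=0x0F
After byte 2 (0xBF): reg=0x19
After byte 3 (0x68): reg=0x50
After byte 4 (0xC1): reg=0xFE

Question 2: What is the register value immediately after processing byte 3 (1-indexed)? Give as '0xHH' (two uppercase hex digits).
After byte 1 (0xDB): reg=0x0F
After byte 2 (0xBF): reg=0x19
After byte 3 (0x68): reg=0x50

Answer: 0x50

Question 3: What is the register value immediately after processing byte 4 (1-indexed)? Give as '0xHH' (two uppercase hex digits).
Answer: 0xFE

Derivation:
After byte 1 (0xDB): reg=0x0F
After byte 2 (0xBF): reg=0x19
After byte 3 (0x68): reg=0x50
After byte 4 (0xC1): reg=0xFE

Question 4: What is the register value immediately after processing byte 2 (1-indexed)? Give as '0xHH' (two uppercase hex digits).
After byte 1 (0xDB): reg=0x0F
After byte 2 (0xBF): reg=0x19

Answer: 0x19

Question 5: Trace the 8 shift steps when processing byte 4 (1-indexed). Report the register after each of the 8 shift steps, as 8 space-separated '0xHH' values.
After byte 1 (0xDB): reg=0x0F
After byte 2 (0xBF): reg=0x19
After byte 3 (0x68): reg=0x50
Register before byte 4: 0x50
After XOR with byte 0xC1: 0x91

Answer: 0x25 0x4A 0x94 0x2F 0x5E 0xBC 0x7F 0xFE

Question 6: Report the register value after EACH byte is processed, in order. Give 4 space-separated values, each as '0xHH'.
0x0F 0x19 0x50 0xFE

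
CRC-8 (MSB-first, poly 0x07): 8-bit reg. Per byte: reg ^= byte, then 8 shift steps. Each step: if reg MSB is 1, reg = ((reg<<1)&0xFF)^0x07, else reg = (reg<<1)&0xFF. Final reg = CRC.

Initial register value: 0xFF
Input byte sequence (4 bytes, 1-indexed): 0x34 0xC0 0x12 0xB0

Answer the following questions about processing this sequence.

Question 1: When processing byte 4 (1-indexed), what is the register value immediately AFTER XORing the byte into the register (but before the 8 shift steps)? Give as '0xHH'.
Answer: 0x42

Derivation:
Register before byte 4: 0xF2
Byte 4: 0xB0
0xF2 XOR 0xB0 = 0x42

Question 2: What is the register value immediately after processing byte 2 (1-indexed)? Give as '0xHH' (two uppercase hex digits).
After byte 1 (0x34): reg=0x7F
After byte 2 (0xC0): reg=0x34

Answer: 0x34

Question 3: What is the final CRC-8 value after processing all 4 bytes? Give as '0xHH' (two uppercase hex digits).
After byte 1 (0x34): reg=0x7F
After byte 2 (0xC0): reg=0x34
After byte 3 (0x12): reg=0xF2
After byte 4 (0xB0): reg=0xC9

Answer: 0xC9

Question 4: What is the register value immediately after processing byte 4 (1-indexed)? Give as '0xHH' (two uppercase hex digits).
After byte 1 (0x34): reg=0x7F
After byte 2 (0xC0): reg=0x34
After byte 3 (0x12): reg=0xF2
After byte 4 (0xB0): reg=0xC9

Answer: 0xC9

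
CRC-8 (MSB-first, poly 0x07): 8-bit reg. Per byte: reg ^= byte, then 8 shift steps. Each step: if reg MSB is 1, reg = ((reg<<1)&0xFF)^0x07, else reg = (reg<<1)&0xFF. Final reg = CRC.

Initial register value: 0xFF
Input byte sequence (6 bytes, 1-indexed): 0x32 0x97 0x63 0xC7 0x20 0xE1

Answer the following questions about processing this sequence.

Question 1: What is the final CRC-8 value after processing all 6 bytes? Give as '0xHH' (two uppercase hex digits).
After byte 1 (0x32): reg=0x6D
After byte 2 (0x97): reg=0xE8
After byte 3 (0x63): reg=0xB8
After byte 4 (0xC7): reg=0x7A
After byte 5 (0x20): reg=0x81
After byte 6 (0xE1): reg=0x27

Answer: 0x27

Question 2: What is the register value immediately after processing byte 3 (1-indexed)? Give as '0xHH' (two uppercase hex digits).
Answer: 0xB8

Derivation:
After byte 1 (0x32): reg=0x6D
After byte 2 (0x97): reg=0xE8
After byte 3 (0x63): reg=0xB8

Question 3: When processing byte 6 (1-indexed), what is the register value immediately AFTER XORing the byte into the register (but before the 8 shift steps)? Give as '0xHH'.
Answer: 0x60

Derivation:
Register before byte 6: 0x81
Byte 6: 0xE1
0x81 XOR 0xE1 = 0x60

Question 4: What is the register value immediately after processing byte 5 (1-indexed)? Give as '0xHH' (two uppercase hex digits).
After byte 1 (0x32): reg=0x6D
After byte 2 (0x97): reg=0xE8
After byte 3 (0x63): reg=0xB8
After byte 4 (0xC7): reg=0x7A
After byte 5 (0x20): reg=0x81

Answer: 0x81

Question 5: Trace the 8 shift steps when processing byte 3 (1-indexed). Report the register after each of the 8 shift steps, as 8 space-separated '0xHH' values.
After byte 1 (0x32): reg=0x6D
After byte 2 (0x97): reg=0xE8
Register before byte 3: 0xE8
After XOR with byte 0x63: 0x8B

Answer: 0x11 0x22 0x44 0x88 0x17 0x2E 0x5C 0xB8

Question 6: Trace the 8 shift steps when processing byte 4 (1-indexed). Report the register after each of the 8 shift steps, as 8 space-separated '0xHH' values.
Answer: 0xFE 0xFB 0xF1 0xE5 0xCD 0x9D 0x3D 0x7A

Derivation:
After byte 1 (0x32): reg=0x6D
After byte 2 (0x97): reg=0xE8
After byte 3 (0x63): reg=0xB8
Register before byte 4: 0xB8
After XOR with byte 0xC7: 0x7F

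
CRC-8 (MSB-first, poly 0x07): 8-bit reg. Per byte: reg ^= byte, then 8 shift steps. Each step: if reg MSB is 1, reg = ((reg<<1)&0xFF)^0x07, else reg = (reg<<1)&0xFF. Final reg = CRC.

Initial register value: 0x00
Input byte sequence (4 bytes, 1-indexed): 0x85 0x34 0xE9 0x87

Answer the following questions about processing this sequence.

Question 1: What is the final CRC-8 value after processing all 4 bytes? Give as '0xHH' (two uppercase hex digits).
Answer: 0x57

Derivation:
After byte 1 (0x85): reg=0x92
After byte 2 (0x34): reg=0x7B
After byte 3 (0xE9): reg=0xF7
After byte 4 (0x87): reg=0x57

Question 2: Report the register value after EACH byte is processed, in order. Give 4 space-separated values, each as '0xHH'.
0x92 0x7B 0xF7 0x57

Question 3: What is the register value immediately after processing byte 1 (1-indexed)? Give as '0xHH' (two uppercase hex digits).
Answer: 0x92

Derivation:
After byte 1 (0x85): reg=0x92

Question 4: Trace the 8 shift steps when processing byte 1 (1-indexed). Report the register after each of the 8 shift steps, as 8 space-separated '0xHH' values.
Answer: 0x0D 0x1A 0x34 0x68 0xD0 0xA7 0x49 0x92

Derivation:
Register before byte 1: 0x00
After XOR with byte 0x85: 0x85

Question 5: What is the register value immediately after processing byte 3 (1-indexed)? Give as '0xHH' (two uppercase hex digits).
Answer: 0xF7

Derivation:
After byte 1 (0x85): reg=0x92
After byte 2 (0x34): reg=0x7B
After byte 3 (0xE9): reg=0xF7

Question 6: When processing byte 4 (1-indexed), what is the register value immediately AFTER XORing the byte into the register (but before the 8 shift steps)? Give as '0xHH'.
Register before byte 4: 0xF7
Byte 4: 0x87
0xF7 XOR 0x87 = 0x70

Answer: 0x70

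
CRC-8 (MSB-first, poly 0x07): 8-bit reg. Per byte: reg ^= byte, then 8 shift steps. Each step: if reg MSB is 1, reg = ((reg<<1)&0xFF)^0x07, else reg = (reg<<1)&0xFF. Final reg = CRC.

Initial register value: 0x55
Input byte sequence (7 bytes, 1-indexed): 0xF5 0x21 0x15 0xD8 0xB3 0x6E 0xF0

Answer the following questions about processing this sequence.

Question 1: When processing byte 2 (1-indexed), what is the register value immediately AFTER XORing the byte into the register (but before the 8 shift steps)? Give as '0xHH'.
Register before byte 2: 0x69
Byte 2: 0x21
0x69 XOR 0x21 = 0x48

Answer: 0x48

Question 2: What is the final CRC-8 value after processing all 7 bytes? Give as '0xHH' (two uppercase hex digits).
Answer: 0x31

Derivation:
After byte 1 (0xF5): reg=0x69
After byte 2 (0x21): reg=0xFF
After byte 3 (0x15): reg=0x98
After byte 4 (0xD8): reg=0xC7
After byte 5 (0xB3): reg=0x4B
After byte 6 (0x6E): reg=0xFB
After byte 7 (0xF0): reg=0x31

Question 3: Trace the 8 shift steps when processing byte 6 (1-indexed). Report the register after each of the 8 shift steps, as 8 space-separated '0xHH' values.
Answer: 0x4A 0x94 0x2F 0x5E 0xBC 0x7F 0xFE 0xFB

Derivation:
After byte 1 (0xF5): reg=0x69
After byte 2 (0x21): reg=0xFF
After byte 3 (0x15): reg=0x98
After byte 4 (0xD8): reg=0xC7
After byte 5 (0xB3): reg=0x4B
Register before byte 6: 0x4B
After XOR with byte 0x6E: 0x25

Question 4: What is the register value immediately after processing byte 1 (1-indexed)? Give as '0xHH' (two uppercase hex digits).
After byte 1 (0xF5): reg=0x69

Answer: 0x69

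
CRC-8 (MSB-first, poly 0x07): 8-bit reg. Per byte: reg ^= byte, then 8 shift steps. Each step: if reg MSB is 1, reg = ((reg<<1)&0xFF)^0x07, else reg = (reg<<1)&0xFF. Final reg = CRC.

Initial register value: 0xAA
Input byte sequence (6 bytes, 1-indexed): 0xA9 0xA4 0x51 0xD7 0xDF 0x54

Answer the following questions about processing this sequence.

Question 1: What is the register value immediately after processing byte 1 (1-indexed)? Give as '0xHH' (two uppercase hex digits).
After byte 1 (0xA9): reg=0x09

Answer: 0x09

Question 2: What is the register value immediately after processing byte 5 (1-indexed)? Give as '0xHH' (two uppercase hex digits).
Answer: 0x8C

Derivation:
After byte 1 (0xA9): reg=0x09
After byte 2 (0xA4): reg=0x4A
After byte 3 (0x51): reg=0x41
After byte 4 (0xD7): reg=0xEB
After byte 5 (0xDF): reg=0x8C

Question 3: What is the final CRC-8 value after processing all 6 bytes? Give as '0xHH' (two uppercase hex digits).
Answer: 0x06

Derivation:
After byte 1 (0xA9): reg=0x09
After byte 2 (0xA4): reg=0x4A
After byte 3 (0x51): reg=0x41
After byte 4 (0xD7): reg=0xEB
After byte 5 (0xDF): reg=0x8C
After byte 6 (0x54): reg=0x06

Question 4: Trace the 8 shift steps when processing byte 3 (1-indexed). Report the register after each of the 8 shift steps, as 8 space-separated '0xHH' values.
Answer: 0x36 0x6C 0xD8 0xB7 0x69 0xD2 0xA3 0x41

Derivation:
After byte 1 (0xA9): reg=0x09
After byte 2 (0xA4): reg=0x4A
Register before byte 3: 0x4A
After XOR with byte 0x51: 0x1B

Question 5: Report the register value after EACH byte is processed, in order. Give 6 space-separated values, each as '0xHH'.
0x09 0x4A 0x41 0xEB 0x8C 0x06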